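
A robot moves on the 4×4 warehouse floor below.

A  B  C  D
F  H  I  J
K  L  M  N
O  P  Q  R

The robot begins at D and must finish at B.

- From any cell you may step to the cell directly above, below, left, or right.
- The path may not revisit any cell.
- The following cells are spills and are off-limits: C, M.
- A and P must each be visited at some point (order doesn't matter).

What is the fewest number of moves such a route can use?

Any route passes through A and P in some order between D and B. Summing Manhattan distances along each leg and taking the cheapest ordering (D → P → A → B) gives a lower bound of 5 + 4 + 1 = 10 moves.
A route of 10 moves achieves this: D → J → N → R → Q → P → L → H → F → A → B.
Since 10 matches the lower bound, it is optimal.

10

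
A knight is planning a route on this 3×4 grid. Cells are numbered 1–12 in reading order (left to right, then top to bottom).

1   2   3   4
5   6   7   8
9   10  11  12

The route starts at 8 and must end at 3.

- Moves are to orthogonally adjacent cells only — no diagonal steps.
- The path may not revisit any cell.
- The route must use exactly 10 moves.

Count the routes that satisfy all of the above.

2

Need simple routes of exactly 10 moves from 8 to 3 (Manhattan distance 2, so 4 moves are spent on a detour and 4 undoing it).
Enumerating: 8 12 11 7 6 10 9 5 1 2 3 | 8 12 11 10 9 5 1 2 6 7 3.
That gives 2 routes.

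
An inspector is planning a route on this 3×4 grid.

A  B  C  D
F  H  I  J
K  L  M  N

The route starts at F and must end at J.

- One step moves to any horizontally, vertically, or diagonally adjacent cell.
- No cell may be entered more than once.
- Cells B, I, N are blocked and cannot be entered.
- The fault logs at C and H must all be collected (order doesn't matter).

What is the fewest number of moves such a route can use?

Any route passes through C and H in some order between F and J. Summing Chebyshev distances along each leg and taking the cheapest ordering (F → H → C → J) gives a lower bound of 1 + 1 + 1 = 3 moves.
A route of 3 moves achieves this: F → H → C → J.
Since 3 matches the lower bound, it is optimal.

3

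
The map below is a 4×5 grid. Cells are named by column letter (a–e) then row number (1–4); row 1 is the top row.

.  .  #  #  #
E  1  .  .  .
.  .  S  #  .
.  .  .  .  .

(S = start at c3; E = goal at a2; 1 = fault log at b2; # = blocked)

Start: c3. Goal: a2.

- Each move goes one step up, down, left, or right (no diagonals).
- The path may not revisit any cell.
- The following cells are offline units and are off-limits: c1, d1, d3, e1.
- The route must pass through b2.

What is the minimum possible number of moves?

Any route passes through b2 somewhere between c3 and a2. Summing Manhattan distances along the two legs (c3 → b2 → a2) gives a lower bound of 2 + 1 = 3 moves.
A route of 3 moves achieves this: c3 → c2 → b2 → a2.
Since 3 matches the lower bound, it is optimal.

3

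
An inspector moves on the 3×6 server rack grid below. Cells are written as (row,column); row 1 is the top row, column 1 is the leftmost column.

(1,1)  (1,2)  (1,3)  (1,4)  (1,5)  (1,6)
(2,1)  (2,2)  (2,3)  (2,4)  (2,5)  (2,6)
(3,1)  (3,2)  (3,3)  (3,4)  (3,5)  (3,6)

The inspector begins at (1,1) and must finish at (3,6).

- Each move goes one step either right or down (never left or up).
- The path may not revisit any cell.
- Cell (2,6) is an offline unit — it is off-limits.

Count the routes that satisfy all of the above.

A right/down-only route from (1,1) to (3,6) makes exactly 2 down-moves and 5 right-moves in some order.
With no other constraints that would be C(7,2) = 21 routes.
Subtract routes through each blocked cell (inclusion–exclusion for overlaps): − through (2,6): 6 → 15.
That gives 15 routes.

15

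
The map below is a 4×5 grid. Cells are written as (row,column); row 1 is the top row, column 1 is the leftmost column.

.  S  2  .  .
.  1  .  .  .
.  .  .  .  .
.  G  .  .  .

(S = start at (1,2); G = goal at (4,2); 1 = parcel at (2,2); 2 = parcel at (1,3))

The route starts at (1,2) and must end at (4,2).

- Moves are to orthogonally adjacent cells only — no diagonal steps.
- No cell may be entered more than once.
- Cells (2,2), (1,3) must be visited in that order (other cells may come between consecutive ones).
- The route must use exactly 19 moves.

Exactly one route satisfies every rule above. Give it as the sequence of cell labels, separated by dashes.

(1,2) - (1,1) - (2,1) - (2,2) - (2,3) - (1,3) - (1,4) - (1,5) - (2,5) - (2,4) - (3,4) - (3,5) - (4,5) - (4,4) - (4,3) - (3,3) - (3,2) - (3,1) - (4,1) - (4,2)

The waypoints must appear in the order (2,2), (1,3), with no cell reused.
Route from (1,2): left to (1,1), down to (2,1), 2× right (reaching (2,3)), up to (1,3), 2× right (reaching (1,5)), down to (2,5), left to (2,4), down to (3,4), right to (3,5), down to (4,5), 2× left (reaching (4,3)), up to (3,3), 2× left (reaching (3,1)), down to (4,1), right to (4,2) — 19 moves in all.
Check: order respected (1 at step 3, 2 at step 5); 19 moves as required.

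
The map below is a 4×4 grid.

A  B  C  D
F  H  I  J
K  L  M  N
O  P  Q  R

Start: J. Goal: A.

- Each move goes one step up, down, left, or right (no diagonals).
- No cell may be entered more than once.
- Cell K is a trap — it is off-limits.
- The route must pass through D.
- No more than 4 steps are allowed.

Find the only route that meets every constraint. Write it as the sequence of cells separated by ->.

Any route must reach D and still end at A within 4 moves, so the order of the required stops is forced.
Route from J: up to D, 3× left (reaching A) — 4 moves in all.
Check: all required cells visited; 4 ≤ 4 moves.

J -> D -> C -> B -> A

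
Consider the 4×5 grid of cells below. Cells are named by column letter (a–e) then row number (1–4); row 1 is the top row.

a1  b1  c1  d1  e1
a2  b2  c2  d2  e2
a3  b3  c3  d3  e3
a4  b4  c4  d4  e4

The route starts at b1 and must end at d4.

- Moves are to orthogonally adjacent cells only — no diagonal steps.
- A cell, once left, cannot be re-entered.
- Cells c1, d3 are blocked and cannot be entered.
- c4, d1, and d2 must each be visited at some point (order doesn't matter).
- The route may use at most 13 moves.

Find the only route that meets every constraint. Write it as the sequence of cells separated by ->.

b1 -> b2 -> b3 -> b4 -> c4 -> c3 -> c2 -> d2 -> d1 -> e1 -> e2 -> e3 -> e4 -> d4

The 13-move cap with required stops at c4, d1, d2 leaves no slack for detours.
Route from b1: 3× down (reaching b4), right to c4, 2× up (reaching c2), right to d2, up to d1, right to e1, 3× down (reaching e4), left to d4 — 13 moves in all.
Check: all required cells visited; 13 ≤ 13 moves.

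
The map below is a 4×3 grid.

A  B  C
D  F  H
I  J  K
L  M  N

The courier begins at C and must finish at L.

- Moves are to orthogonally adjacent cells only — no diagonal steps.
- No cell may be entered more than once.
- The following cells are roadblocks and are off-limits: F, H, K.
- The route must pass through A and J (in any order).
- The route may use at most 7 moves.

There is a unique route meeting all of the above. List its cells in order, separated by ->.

C -> B -> A -> D -> I -> J -> M -> L

The 7-move cap with required stops at A, J leaves no slack for detours.
Route from C: 2× left (reaching A), 2× down (reaching I), right to J, down to M, left to L — 7 moves in all.
Check: all required cells visited; 7 ≤ 7 moves.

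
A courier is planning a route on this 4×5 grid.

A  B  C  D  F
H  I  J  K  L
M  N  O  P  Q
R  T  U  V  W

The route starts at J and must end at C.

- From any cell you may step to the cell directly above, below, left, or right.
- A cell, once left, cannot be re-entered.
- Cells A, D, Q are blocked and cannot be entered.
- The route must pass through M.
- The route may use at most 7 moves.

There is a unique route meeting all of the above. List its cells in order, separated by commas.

Any route must reach M and still end at C within 7 moves, so the order of the required stops is forced.
Route from J: down to O, 2× left (reaching M), up to H, right to I, up to B, right to C — 7 moves in all.
Check: all required cells visited; 7 ≤ 7 moves.

J, O, N, M, H, I, B, C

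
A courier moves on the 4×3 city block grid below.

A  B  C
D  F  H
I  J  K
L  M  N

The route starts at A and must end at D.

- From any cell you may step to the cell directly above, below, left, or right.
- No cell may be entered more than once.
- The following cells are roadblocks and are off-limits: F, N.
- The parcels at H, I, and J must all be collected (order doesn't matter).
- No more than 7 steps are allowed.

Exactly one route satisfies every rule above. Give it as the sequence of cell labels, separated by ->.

A -> B -> C -> H -> K -> J -> I -> D

Any route must reach H, I, and J and still end at D within 7 moves, so the order of the required stops is forced.
Route from A: 2× right (reaching C), 2× down (reaching K), 2× left (reaching I), up to D — 7 moves in all.
Check: all required cells visited; 7 ≤ 7 moves.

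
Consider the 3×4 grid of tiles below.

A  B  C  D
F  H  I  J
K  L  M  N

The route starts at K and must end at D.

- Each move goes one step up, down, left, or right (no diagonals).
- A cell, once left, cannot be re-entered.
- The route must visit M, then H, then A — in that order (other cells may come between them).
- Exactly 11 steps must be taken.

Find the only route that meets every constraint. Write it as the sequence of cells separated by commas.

The waypoints must appear in the order M, H, A, with no cell reused.
Route from K: right 3 to N, up 1 to J, left 3 to F, up 1 to A, right 3 to D — 11 moves in all.
Check: order respected (M at step 2, H at step 6, A at step 8); 11 moves as required.

K, L, M, N, J, I, H, F, A, B, C, D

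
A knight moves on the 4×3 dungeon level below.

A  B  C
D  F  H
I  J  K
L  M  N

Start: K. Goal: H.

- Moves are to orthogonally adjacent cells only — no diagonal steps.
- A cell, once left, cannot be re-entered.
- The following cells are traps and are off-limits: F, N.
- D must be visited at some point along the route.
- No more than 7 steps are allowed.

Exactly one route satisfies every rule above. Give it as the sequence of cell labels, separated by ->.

K -> J -> I -> D -> A -> B -> C -> H

Any route must reach D and still end at H within 7 moves, so the order of the required stops is forced.
Route from K: 2× left (reaching I), 2× up (reaching A), 2× right (reaching C), down to H — 7 moves in all.
Check: all required cells visited; 7 ≤ 7 moves.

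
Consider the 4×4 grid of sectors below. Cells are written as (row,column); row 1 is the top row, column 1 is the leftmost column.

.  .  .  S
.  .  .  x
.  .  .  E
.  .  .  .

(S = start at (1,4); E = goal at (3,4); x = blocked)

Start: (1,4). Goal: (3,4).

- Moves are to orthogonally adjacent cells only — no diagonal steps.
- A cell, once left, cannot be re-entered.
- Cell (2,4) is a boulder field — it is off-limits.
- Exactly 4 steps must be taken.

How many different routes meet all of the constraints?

Need simple routes of exactly 4 moves from (1,4) to (3,4) (Manhattan distance 2, so 1 moves are spent on a detour and 1 undoing it).
Enumerating: (1,4) (1,3) (2,3) (3,3) (3,4).
That gives 1 route.

1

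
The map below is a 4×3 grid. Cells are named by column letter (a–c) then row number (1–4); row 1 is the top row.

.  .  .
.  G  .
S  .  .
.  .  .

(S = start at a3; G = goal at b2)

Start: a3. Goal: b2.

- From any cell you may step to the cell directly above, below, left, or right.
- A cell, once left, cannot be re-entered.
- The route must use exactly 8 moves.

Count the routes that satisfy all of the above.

5

Need simple routes of exactly 8 moves from a3 to b2 (Manhattan distance 2, so 3 moves are spent on a detour and 3 undoing it).
Enumerating: a3 a2 a1 b1 c1 c2 c3 b3 b2 | a3 a4 b4 b3 c3 c2 c1 b1 b2 | a3 a4 b4 c4 c3 c2 c1 b1 b2 | a3 b3 b4 c4 c3 c2 c1 b1 b2 | a3 b3 c3 c2 c1 b1 a1 a2 b2.
That gives 5 routes.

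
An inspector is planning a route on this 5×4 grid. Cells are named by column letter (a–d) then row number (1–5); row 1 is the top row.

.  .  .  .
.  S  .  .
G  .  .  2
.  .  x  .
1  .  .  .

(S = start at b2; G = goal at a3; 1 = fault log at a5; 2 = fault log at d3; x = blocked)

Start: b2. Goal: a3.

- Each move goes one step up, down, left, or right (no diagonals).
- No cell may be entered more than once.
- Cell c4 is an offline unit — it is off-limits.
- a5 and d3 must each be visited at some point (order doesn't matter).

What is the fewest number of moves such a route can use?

Any route passes through a5 and d3 in some order between b2 and a3. Summing Manhattan distances along each leg and taking the cheapest ordering (b2 → d3 → a5 → a3) gives a lower bound of 3 + 5 + 2 = 10 moves.
A route of 10 moves achieves this: b2 → b3 → c3 → d3 → d4 → d5 → c5 → b5 → a5 → a4 → a3.
Since 10 matches the lower bound, it is optimal.

10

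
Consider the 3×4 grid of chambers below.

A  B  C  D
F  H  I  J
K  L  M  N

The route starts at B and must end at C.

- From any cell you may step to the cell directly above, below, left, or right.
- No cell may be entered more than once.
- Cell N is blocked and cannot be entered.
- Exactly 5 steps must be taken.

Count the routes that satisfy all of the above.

3

Need simple routes of exactly 5 moves from B to C (Manhattan distance 1, so 2 moves are spent on a detour and 2 undoing it).
Enumerating: B H L M I C | B H I J D C | B A F H I C.
That gives 3 routes.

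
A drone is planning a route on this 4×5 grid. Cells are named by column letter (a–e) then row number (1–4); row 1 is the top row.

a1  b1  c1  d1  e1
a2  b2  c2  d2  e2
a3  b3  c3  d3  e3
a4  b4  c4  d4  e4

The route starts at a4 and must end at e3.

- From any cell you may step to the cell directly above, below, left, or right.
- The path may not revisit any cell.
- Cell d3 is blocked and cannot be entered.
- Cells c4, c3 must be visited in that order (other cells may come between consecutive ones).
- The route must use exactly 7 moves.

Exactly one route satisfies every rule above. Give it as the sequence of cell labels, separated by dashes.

The waypoints must appear in the order c4, c3, with no cell reused.
Route from a4: 2× right (reaching c4), 2× up (reaching c2), 2× right (reaching e2), down to e3 — 7 moves in all.
Check: order respected (c4 at step 2, c3 at step 3); 7 moves as required.

a4 - b4 - c4 - c3 - c2 - d2 - e2 - e3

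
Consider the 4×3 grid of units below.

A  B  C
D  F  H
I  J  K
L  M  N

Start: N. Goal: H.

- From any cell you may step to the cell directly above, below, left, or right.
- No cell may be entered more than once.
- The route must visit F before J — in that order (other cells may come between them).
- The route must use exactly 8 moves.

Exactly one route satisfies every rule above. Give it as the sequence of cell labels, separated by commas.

The waypoints must appear in the order F, J, with no cell reused.
Route from N: 2× left (reaching L), 2× up (reaching D), right to F, down to J, right to K, up to H — 8 moves in all.
Check: order respected (F at step 5, J at step 6); 8 moves as required.

N, M, L, I, D, F, J, K, H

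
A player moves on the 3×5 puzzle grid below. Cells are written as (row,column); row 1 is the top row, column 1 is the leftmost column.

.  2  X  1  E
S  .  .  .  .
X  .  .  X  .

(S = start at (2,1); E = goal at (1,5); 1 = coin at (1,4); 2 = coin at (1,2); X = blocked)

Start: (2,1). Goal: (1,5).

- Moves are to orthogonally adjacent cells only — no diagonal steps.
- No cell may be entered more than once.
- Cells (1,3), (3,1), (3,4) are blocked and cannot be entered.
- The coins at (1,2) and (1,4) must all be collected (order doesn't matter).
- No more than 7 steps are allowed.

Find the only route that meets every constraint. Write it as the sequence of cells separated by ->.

(2,1) -> (1,1) -> (1,2) -> (2,2) -> (2,3) -> (2,4) -> (1,4) -> (1,5)

The 7-move cap with required stops at (1,2), (1,4) leaves no slack for detours.
Route from (2,1): up 1 to (1,1), right 1 to (1,2), down 1 to (2,2), right 2 to (2,4), up 1 to (1,4), right 1 to (1,5) — 7 moves in all.
Check: all required cells visited; 7 ≤ 7 moves.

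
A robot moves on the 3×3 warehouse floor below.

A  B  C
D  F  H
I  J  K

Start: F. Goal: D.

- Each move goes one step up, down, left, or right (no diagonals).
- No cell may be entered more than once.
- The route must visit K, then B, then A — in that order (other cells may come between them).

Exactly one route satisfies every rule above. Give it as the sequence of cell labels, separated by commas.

F, J, K, H, C, B, A, D

The waypoints must appear in the order K, B, A, with no cell reused.
Route from F: down to J, right to K, 2× up (reaching C), 2× left (reaching A), down to D — 7 moves in all.
Check: order respected (K at step 2, B at step 5, A at step 6).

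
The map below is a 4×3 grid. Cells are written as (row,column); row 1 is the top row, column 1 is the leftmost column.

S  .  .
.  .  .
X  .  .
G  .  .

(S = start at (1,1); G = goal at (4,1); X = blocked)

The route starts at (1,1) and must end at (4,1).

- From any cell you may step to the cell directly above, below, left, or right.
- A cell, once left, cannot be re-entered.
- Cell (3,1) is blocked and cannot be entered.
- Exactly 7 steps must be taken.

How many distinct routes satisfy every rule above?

Need simple routes of exactly 7 moves from (1,1) to (4,1) (Manhattan distance 3, so 2 moves are spent on a detour and 2 undoing it).
Branch systematically from the start, pruning whenever the remaining move budget drops below the Manhattan distance to (4,1) or differs from it in parity. Grouping the completions by first move — via (2,1): 3; via (1,2): 6 — and summing: 3 + 6 = 9.
That gives 9 routes.

9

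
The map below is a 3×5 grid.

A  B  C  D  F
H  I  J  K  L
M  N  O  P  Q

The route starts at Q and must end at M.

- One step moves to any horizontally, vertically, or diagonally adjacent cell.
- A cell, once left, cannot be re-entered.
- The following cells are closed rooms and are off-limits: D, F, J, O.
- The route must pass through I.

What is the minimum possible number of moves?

Any route passes through I somewhere between Q and M. Summing Chebyshev distances along the two legs (Q → I → M) gives a lower bound of 3 + 1 = 4 moves.
A route of 4 moves achieves this: Q → K → C → I → M.
Since 4 matches the lower bound, it is optimal.

4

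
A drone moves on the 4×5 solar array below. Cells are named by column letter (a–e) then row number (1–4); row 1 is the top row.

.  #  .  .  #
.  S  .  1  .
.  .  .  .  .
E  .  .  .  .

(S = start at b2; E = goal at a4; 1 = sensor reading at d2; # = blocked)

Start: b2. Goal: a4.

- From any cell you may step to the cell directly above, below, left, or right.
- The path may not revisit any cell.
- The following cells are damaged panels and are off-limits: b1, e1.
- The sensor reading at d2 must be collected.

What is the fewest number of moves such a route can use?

7

Any route passes through d2 somewhere between b2 and a4. Summing Manhattan distances along the two legs (b2 → d2 → a4) gives a lower bound of 2 + 5 = 7 moves.
A route of 7 moves achieves this: b2 → c2 → d2 → d3 → d4 → c4 → b4 → a4.
Since 7 matches the lower bound, it is optimal.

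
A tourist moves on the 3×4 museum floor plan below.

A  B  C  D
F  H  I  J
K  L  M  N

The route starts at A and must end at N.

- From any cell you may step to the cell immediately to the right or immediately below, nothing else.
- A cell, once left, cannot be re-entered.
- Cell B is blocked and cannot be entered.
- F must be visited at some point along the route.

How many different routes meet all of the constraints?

4

A right/down-only route from A to N makes exactly 2 down-moves and 3 right-moves in some order.
With no other constraints that would be C(5,2) = 10 routes.
Split at F and multiply the segment counts (each segment already excludes blocked cells): A→F: 1; F→N: 4; product = 4.
That gives 4 routes.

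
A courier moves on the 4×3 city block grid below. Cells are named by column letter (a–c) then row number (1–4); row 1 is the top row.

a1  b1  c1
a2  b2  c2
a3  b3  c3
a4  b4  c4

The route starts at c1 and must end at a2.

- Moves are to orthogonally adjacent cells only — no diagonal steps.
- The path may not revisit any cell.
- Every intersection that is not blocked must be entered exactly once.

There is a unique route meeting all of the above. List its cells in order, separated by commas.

c1, c2, c3, c4, b4, a4, a3, b3, b2, b1, a1, a2

Need to visit all 12 open cells exactly once, starting at c1 and ending at a2.
Route from c1: down 3 to c4, left 2 to a4, up 1 to a3, right 1 to b3, up 2 to b1, left 1 to a1, down 1 to a2 — 11 moves in all.
Check: all 12 open cells covered.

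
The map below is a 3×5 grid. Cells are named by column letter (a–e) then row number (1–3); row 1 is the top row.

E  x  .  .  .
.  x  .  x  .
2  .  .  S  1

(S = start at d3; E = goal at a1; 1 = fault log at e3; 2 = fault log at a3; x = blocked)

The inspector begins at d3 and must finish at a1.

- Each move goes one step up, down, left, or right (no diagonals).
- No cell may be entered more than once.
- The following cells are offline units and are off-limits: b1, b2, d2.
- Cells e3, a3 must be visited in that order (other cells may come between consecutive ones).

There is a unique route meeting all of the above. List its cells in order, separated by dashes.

d3 - e3 - e2 - e1 - d1 - c1 - c2 - c3 - b3 - a3 - a2 - a1

The waypoints must appear in the order e3, a3, with no cell reused.
Route from d3: right 1 to e3, up 2 to e1, left 2 to c1, down 2 to c3, left 2 to a3, up 2 to a1 — 11 moves in all.
Check: order respected (1 at step 1, 2 at step 9).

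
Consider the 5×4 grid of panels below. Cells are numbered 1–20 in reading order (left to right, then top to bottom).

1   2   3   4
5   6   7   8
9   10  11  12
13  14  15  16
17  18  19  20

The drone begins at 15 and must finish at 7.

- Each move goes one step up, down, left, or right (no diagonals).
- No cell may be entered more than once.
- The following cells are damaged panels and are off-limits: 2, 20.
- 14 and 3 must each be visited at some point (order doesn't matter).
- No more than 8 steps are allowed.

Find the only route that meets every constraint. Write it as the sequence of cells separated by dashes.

Any route must reach 14 and 3 and still end at 7 within 8 moves, so the order of the required stops is forced.
Route from 15: left to 14, up to 10, 2× right (reaching 12), 2× up (reaching 4), left to 3, down to 7 — 8 moves in all.
Check: all required cells visited; 8 ≤ 8 moves.

15 - 14 - 10 - 11 - 12 - 8 - 4 - 3 - 7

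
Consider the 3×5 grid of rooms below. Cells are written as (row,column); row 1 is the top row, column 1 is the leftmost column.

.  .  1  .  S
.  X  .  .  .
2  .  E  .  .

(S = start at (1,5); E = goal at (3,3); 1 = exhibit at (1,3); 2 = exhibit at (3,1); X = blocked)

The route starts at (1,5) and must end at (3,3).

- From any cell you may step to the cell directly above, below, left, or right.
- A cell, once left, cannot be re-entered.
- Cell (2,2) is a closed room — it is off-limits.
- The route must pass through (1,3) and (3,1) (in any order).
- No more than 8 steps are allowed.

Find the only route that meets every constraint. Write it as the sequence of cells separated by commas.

(1,5), (1,4), (1,3), (1,2), (1,1), (2,1), (3,1), (3,2), (3,3)

Any route must reach (1,3) and (3,1) and still end at (3,3) within 8 moves, so the order of the required stops is forced.
Route from (1,5): 4× left (reaching (1,1)), 2× down (reaching (3,1)), 2× right (reaching (3,3)) — 8 moves in all.
Check: all required cells visited; 8 ≤ 8 moves.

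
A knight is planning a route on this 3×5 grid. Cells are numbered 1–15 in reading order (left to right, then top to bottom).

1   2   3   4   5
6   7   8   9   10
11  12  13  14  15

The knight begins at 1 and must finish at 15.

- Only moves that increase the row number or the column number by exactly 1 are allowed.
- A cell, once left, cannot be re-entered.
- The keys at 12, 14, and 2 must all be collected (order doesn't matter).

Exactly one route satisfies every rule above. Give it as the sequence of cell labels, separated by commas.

Moves only go right or down, so the column and row indices never decrease.
Route from 1: right to 2, 2× down (reaching 12), 3× right (reaching 15) — 6 moves in all.
Check: all required cells visited.

1, 2, 7, 12, 13, 14, 15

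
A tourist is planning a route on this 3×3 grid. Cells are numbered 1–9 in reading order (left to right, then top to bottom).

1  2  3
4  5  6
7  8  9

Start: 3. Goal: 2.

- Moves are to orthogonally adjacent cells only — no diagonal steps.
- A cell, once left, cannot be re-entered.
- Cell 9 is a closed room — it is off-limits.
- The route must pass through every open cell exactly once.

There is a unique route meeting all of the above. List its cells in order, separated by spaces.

3 6 5 8 7 4 1 2

Need to visit all 8 open cells exactly once, starting at 3 and ending at 2.
Route from 3: down to 6, left to 5, down to 8, left to 7, 2× up (reaching 1), right to 2 — 7 moves in all.
Check: all 8 open cells covered.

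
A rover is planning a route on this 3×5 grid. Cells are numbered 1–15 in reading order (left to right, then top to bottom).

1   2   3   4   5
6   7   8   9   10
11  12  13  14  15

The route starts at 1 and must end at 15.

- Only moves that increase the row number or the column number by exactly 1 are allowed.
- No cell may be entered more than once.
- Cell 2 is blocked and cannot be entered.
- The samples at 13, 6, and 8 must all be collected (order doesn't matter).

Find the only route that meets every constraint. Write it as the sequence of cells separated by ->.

Moves only go right or down, so the column and row indices never decrease.
Route from 1: down to 6, 2× right (reaching 8), down to 13, 2× right (reaching 15) — 6 moves in all.
Check: all required cells visited.

1 -> 6 -> 7 -> 8 -> 13 -> 14 -> 15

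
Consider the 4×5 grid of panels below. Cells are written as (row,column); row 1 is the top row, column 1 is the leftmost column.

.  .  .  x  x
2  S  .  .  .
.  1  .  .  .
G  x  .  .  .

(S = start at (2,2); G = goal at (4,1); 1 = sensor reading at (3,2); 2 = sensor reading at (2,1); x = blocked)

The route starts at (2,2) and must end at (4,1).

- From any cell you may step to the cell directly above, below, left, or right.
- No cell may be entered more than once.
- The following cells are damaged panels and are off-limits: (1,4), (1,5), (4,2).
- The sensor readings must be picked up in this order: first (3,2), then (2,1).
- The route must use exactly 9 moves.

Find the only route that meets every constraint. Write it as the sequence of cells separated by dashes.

(2,2) - (3,2) - (3,3) - (2,3) - (1,3) - (1,2) - (1,1) - (2,1) - (3,1) - (4,1)

The waypoints must appear in the order (3,2), (2,1), with no cell reused.
Route from (2,2): down to (3,2), right to (3,3), 2× up (reaching (1,3)), 2× left (reaching (1,1)), 3× down (reaching (4,1)) — 9 moves in all.
Check: order respected (1 at step 1, 2 at step 7); 9 moves as required.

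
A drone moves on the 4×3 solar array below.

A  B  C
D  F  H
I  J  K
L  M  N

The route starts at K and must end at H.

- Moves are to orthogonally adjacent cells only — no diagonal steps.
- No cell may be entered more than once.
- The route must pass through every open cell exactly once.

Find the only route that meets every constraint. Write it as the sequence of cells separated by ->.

Need to visit all 12 open cells exactly once, starting at K and ending at H.
Route from K: down 1 to N, left 2 to L, up 1 to I, right 1 to J, up 1 to F, left 1 to D, up 1 to A, right 2 to C, down 1 to H — 11 moves in all.
Check: all 12 open cells covered.

K -> N -> M -> L -> I -> J -> F -> D -> A -> B -> C -> H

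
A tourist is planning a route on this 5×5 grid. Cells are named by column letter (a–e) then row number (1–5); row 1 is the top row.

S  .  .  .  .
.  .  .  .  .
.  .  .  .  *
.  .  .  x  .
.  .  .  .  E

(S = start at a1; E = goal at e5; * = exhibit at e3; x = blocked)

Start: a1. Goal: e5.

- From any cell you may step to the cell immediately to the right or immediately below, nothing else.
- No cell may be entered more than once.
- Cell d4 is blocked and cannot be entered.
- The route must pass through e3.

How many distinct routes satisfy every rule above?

A right/down-only route from a1 to e5 makes exactly 4 down-moves and 4 right-moves in some order.
With no other constraints that would be C(8,4) = 70 routes.
Split at e3 and multiply the segment counts (each segment already excludes blocked cells): a1→e3: 15; e3→e5: 1; product = 15.
That gives 15 routes.

15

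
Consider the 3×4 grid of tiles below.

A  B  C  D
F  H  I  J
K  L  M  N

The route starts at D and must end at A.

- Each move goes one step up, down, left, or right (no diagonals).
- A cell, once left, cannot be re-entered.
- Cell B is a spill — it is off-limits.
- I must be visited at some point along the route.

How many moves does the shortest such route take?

Any route passes through I somewhere between D and A. Summing Manhattan distances along the two legs (D → I → A) gives a lower bound of 2 + 3 = 5 moves.
A route of 5 moves achieves this: D → J → I → H → F → A.
Since 5 matches the lower bound, it is optimal.

5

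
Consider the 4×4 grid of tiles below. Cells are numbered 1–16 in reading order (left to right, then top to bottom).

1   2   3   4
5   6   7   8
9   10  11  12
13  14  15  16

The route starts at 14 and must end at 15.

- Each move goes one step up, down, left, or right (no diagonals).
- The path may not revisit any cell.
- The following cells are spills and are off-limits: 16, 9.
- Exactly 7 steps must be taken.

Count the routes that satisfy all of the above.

2

Need simple routes of exactly 7 moves from 14 to 15 (Manhattan distance 1, so 3 moves are spent on a detour and 3 undoing it).
Enumerating: 14 10 6 2 3 7 11 15 | 14 10 6 7 8 12 11 15.
That gives 2 routes.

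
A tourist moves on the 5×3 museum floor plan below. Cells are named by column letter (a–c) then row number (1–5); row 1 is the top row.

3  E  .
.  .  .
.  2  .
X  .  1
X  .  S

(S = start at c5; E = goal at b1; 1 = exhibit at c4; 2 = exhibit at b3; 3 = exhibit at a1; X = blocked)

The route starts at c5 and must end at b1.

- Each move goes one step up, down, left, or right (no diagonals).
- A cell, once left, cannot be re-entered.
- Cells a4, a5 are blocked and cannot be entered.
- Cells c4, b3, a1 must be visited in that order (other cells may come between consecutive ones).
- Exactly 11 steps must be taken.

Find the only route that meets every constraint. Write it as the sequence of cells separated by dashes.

c5 - b5 - b4 - c4 - c3 - c2 - b2 - b3 - a3 - a2 - a1 - b1

The waypoints must appear in the order c4, b3, a1, with no cell reused.
Route from c5: left 1 to b5, up 1 to b4, right 1 to c4, up 2 to c2, left 1 to b2, down 1 to b3, left 1 to a3, up 2 to a1, right 1 to b1 — 11 moves in all.
Check: order respected (1 at step 3, 2 at step 7, 3 at step 10); 11 moves as required.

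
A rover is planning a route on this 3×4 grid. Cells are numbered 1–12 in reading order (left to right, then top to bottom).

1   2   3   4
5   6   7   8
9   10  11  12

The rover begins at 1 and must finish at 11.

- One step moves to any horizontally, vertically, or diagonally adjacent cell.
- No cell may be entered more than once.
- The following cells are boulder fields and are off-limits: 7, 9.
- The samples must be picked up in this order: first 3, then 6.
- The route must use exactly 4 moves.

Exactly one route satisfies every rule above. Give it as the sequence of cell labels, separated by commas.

1, 2, 3, 6, 11

The waypoints must appear in the order 3, 6, with no cell reused.
Route from 1: 2× right (reaching 3), down-left to 6, down-right to 11 — 4 moves in all.
Check: order respected (3 at step 2, 6 at step 3); 4 moves as required.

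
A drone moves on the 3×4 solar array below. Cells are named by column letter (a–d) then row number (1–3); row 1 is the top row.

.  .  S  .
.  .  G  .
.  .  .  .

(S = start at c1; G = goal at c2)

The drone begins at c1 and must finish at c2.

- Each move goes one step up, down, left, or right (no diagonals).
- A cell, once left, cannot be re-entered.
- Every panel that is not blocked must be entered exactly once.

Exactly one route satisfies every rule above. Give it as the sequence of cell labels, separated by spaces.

c1 d1 d2 d3 c3 b3 a3 a2 a1 b1 b2 c2

Need to visit all 12 open cells exactly once, starting at c1 and ending at c2.
Route from c1: right to d1, 2× down (reaching d3), 3× left (reaching a3), 2× up (reaching a1), right to b1, down to b2, right to c2 — 11 moves in all.
Check: all 12 open cells covered.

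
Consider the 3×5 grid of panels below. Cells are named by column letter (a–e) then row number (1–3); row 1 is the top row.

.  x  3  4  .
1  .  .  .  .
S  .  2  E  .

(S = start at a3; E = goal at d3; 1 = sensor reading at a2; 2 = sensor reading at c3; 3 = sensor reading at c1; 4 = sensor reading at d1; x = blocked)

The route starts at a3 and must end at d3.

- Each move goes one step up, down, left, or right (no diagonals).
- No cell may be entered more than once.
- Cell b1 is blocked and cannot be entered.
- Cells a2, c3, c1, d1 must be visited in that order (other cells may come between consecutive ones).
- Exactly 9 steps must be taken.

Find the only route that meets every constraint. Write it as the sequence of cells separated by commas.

The waypoints must appear in the order a2, c3, c1, d1, with no cell reused.
Route from a3: up 1 to a2, right 1 to b2, down 1 to b3, right 1 to c3, up 2 to c1, right 1 to d1, down 2 to d3 — 9 moves in all.
Check: order respected (1 at step 1, 2 at step 4, 3 at step 6, 4 at step 7); 9 moves as required.

a3, a2, b2, b3, c3, c2, c1, d1, d2, d3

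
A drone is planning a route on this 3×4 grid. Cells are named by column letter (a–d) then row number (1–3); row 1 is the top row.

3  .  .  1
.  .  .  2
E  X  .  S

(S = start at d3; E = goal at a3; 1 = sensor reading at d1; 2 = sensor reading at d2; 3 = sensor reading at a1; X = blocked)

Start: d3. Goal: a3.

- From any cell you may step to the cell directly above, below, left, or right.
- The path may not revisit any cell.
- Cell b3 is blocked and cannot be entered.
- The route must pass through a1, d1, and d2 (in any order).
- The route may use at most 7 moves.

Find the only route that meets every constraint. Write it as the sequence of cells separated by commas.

d3, d2, d1, c1, b1, a1, a2, a3

Any route must reach a1, d1, and d2 and still end at a3 within 7 moves, so the order of the required stops is forced.
Route from d3: up 2 to d1, left 3 to a1, down 2 to a3 — 7 moves in all.
Check: all required cells visited; 7 ≤ 7 moves.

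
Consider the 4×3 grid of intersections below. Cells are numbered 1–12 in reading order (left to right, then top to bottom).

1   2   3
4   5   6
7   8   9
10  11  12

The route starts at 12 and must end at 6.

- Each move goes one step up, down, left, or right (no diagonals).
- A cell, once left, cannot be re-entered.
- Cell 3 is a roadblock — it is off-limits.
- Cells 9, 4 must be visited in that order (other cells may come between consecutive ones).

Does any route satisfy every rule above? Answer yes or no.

One route that works: 12 → 9 → 8 → 7 → 4 → 5 → 6.

yes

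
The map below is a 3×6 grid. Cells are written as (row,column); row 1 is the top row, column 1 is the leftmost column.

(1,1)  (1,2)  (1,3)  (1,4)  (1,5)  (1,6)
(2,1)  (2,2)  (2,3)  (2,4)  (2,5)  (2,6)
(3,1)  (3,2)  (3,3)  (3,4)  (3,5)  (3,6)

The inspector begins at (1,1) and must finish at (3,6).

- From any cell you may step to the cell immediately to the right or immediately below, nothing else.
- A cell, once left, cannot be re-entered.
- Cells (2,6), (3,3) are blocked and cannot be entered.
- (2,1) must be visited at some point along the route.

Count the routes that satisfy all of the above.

2

A right/down-only route from (1,1) to (3,6) makes exactly 2 down-moves and 5 right-moves in some order.
With no other constraints that would be C(7,2) = 21 routes.
Split at (2,1) and multiply the segment counts (each segment already excludes blocked cells): (1,1)→(2,1): 1; (2,1)→(3,6): 2; product = 2.
That gives 2 routes.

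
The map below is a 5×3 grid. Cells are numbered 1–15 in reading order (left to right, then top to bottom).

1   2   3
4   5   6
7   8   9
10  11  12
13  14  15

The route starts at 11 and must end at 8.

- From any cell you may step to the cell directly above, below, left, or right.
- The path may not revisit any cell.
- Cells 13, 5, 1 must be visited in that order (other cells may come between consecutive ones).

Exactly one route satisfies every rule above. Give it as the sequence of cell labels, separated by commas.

The waypoints must appear in the order 13, 5, 1, with no cell reused.
Route from 11: left 1 to 10, down 1 to 13, right 2 to 15, up 3 to 6, left 1 to 5, up 1 to 2, left 1 to 1, down 2 to 7, right 1 to 8 — 13 moves in all.
Check: order respected (13 at step 2, 5 at step 8, 1 at step 10).

11, 10, 13, 14, 15, 12, 9, 6, 5, 2, 1, 4, 7, 8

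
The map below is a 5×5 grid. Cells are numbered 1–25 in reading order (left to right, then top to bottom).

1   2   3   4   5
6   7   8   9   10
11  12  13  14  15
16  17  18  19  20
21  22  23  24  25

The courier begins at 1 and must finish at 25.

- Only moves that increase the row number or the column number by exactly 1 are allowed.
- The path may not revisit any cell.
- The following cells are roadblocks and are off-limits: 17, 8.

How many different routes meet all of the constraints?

24

A right/down-only route from 1 to 25 makes exactly 4 down-moves and 4 right-moves in some order.
With no other constraints that would be C(8,4) = 70 routes.
Subtract routes through each blocked cell (inclusion–exclusion for overlaps): − through 8: 30 − through 17: 16 → 24.
That gives 24 routes.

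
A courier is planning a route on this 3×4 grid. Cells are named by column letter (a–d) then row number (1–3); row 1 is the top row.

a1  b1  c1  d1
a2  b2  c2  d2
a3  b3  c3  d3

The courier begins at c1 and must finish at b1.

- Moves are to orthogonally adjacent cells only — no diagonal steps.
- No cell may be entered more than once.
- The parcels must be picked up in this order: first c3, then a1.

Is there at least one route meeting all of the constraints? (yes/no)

yes

One route that works: c1 → c2 → c3 → b3 → b2 → a2 → a1 → b1.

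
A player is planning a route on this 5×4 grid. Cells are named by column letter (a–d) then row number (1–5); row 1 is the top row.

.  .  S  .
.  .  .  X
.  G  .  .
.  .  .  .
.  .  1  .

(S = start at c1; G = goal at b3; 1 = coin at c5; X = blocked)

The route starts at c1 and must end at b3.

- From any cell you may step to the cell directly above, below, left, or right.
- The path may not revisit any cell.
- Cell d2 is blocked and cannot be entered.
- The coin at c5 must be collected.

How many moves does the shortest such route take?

Any route passes through c5 somewhere between c1 and b3. Summing Manhattan distances along the two legs (c1 → c5 → b3) gives a lower bound of 4 + 3 = 7 moves.
A route of 7 moves achieves this: c1 → c2 → c3 → c4 → c5 → b5 → b4 → b3.
Since 7 matches the lower bound, it is optimal.

7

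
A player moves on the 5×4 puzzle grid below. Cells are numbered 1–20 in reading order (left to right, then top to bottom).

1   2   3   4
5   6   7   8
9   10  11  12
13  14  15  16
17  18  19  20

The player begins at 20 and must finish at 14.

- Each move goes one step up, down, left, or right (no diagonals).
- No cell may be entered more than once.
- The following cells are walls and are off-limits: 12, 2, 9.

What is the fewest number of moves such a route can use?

3

The Manhattan distance from 20 to 14 is |5−4| + |4−2| = 3, so at least 3 moves are needed.
A route of 3 moves achieves this: 20 → 16 → 15 → 14.
Since 3 matches the lower bound, it is optimal.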